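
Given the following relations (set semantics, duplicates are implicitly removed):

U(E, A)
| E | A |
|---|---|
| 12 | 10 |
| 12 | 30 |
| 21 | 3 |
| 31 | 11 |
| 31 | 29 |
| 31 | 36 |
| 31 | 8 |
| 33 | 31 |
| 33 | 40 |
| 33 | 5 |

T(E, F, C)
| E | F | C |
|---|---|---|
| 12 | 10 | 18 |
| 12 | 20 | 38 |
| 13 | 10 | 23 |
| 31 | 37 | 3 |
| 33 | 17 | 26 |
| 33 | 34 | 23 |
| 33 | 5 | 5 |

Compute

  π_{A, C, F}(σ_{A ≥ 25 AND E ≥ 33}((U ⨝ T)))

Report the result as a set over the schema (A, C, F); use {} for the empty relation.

Natural join on E: {(12, 10, 10, 18), (12, 10, 20, 38), (12, 30, 10, 18), (12, 30, 20, 38), (31, 11, 37, 3), (31, 29, 37, 3), (31, 36, 37, 3), (31, 8, 37, 3), (33, 31, 17, 26), (33, 31, 34, 23), (33, 31, 5, 5), (33, 40, 17, 26), (33, 40, 34, 23), (33, 40, 5, 5), (33, 5, 17, 26), (33, 5, 34, 23), (33, 5, 5, 5)}
Selection A ≥ 25 AND E ≥ 33: {(33, 31, 17, 26), (33, 31, 34, 23), (33, 31, 5, 5), (33, 40, 17, 26), (33, 40, 34, 23), (33, 40, 5, 5)}
π_{A, C, F} gives {(31, 23, 34), (31, 26, 17), (31, 5, 5), (40, 23, 34), (40, 26, 17), (40, 5, 5)}.

{(31, 23, 34), (31, 26, 17), (31, 5, 5), (40, 23, 34), (40, 26, 17), (40, 5, 5)}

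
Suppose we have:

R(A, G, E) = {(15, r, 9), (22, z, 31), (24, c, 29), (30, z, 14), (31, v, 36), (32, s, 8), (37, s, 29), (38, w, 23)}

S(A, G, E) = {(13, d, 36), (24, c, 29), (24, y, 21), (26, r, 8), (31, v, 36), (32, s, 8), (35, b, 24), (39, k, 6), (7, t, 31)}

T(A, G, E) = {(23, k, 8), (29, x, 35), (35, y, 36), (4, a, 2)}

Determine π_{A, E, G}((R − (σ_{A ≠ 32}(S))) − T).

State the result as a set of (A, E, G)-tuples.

{(15, 9, r), (22, 31, z), (30, 14, z), (32, 8, s), (37, 29, s), (38, 23, w)}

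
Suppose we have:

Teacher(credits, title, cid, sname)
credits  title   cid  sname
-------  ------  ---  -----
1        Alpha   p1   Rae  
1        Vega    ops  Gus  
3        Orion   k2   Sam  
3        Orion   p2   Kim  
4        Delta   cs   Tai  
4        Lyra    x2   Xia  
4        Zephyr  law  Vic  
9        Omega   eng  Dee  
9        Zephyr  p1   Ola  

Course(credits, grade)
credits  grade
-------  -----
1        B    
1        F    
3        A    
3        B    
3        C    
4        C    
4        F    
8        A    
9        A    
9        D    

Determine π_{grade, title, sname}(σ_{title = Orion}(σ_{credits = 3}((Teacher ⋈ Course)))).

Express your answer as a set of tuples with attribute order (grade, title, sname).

{(A, Orion, Kim), (A, Orion, Sam), (B, Orion, Kim), (B, Orion, Sam), (C, Orion, Kim), (C, Orion, Sam)}

Teacher ⋈ Course (natural join on credits): {(1, Alpha, p1, Rae, B), (1, Alpha, p1, Rae, F), (1, Vega, ops, Gus, B), (1, Vega, ops, Gus, F), (3, Orion, k2, Sam, A), (3, Orion, k2, Sam, B), (3, Orion, k2, Sam, C), (3, Orion, p2, Kim, A), (3, Orion, p2, Kim, B), (3, Orion, p2, Kim, C), (4, Delta, cs, Tai, C), (4, Delta, cs, Tai, F), (4, Lyra, x2, Xia, C), (4, Lyra, x2, Xia, F), (4, Zephyr, law, Vic, C), (4, Zephyr, law, Vic, F), (9, Omega, eng, Dee, A), (9, Omega, eng, Dee, D), (9, Zephyr, p1, Ola, A), (9, Zephyr, p1, Ola, D)}
σ[credits = 3]: keep tuples satisfying credits = 3 → {(3, Orion, k2, Sam, A), (3, Orion, k2, Sam, B), (3, Orion, k2, Sam, C), (3, Orion, p2, Kim, A), (3, Orion, p2, Kim, B), (3, Orion, p2, Kim, C)}
σ[title = Orion]: keep tuples satisfying title = Orion → {(3, Orion, k2, Sam, A), (3, Orion, k2, Sam, B), (3, Orion, k2, Sam, C), (3, Orion, p2, Kim, A), (3, Orion, p2, Kim, B), (3, Orion, p2, Kim, C)}
π[grade, title, sname]: project onto (grade, title, sname) → {(A, Orion, Kim), (A, Orion, Sam), (B, Orion, Kim), (B, Orion, Sam), (C, Orion, Kim), (C, Orion, Sam)}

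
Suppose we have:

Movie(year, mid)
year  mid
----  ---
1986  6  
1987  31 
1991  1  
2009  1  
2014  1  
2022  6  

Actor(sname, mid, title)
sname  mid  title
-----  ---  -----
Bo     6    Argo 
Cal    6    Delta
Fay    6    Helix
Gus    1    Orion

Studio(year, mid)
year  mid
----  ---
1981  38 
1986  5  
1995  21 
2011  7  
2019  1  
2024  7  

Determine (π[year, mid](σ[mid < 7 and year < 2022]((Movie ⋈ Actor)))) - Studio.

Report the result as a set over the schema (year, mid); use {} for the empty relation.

{(1986, 6), (1991, 1), (2009, 1), (2014, 1)}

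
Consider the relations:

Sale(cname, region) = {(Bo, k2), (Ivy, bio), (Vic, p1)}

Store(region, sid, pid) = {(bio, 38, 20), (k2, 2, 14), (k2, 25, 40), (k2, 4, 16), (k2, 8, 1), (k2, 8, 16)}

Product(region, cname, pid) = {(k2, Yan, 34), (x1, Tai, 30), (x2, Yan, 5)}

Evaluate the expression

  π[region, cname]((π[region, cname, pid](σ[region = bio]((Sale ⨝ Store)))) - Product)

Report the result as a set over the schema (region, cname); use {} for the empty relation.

Sale ⋈ Store (natural join on region): {(Bo, k2, 2, 14), (Bo, k2, 25, 40), (Bo, k2, 4, 16), (Bo, k2, 8, 1), (Bo, k2, 8, 16), (Ivy, bio, 38, 20)}
Filtering on region = bio leaves {(Ivy, bio, 38, 20)}.
Keep only column(s) region, cname, pid: {(bio, Ivy, 20)}
Set difference of the two operands is {(bio, Ivy, 20)}.
Keep only column(s) region, cname: {(bio, Ivy)}

{(bio, Ivy)}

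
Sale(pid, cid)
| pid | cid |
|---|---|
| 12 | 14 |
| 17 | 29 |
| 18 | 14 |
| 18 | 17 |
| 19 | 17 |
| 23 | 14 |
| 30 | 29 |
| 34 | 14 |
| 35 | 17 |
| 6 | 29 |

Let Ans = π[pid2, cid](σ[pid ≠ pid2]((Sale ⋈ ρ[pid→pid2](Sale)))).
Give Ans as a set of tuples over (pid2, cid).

{(12, 14), (17, 29), (18, 14), (18, 17), (19, 17), (23, 14), (30, 29), (34, 14), (35, 17), (6, 29)}

ρ[pid→pid2]: schema becomes (pid2, cid); tuples unchanged.
Sale ⋈ ρ[pid→pid2](Sale) (natural join on cid): {(12, 14, 12), (12, 14, 18), (12, 14, 23), (12, 14, 34), (17, 29, 17), (17, 29, 30), (17, 29, 6), (18, 14, 12), (18, 14, 18), (18, 14, 23), (18, 14, 34), (18, 17, 18), (18, 17, 19), (18, 17, 35), (19, 17, 18), (19, 17, 19), (19, 17, 35), (23, 14, 12), (23, 14, 18), (23, 14, 23), (23, 14, 34), (30, 29, 17), (30, 29, 30), (30, 29, 6), (34, 14, 12), (34, 14, 18), (34, 14, 23), (34, 14, 34), (35, 17, 18), (35, 17, 19), (35, 17, 35), (6, 29, 17), (6, 29, 30), (6, 29, 6)}
σ[pid ≠ pid2]: keep tuples satisfying pid ≠ pid2 → {(12, 14, 18), (12, 14, 23), (12, 14, 34), (17, 29, 30), (17, 29, 6), (18, 14, 12), (18, 14, 23), (18, 14, 34), (18, 17, 19), (18, 17, 35), (19, 17, 18), (19, 17, 35), (23, 14, 12), (23, 14, 18), (23, 14, 34), (30, 29, 17), (30, 29, 6), (34, 14, 12), (34, 14, 18), (34, 14, 23), (35, 17, 18), (35, 17, 19), (6, 29, 17), (6, 29, 30)}
Keep only column(s) pid2, cid (14 duplicate(s) eliminated): {(12, 14), (17, 29), (18, 14), (18, 17), (19, 17), (23, 14), (30, 29), (34, 14), (35, 17), (6, 29)}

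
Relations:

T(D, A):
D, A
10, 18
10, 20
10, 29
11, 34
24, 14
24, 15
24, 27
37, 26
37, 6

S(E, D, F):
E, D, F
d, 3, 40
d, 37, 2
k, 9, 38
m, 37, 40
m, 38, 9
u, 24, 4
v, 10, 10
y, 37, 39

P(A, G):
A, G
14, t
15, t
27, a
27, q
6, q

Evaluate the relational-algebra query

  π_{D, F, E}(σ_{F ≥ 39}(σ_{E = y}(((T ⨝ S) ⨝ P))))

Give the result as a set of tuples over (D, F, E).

{(37, 39, y)}

Joining T and S on D yields {(10, 18, v, 10), (10, 20, v, 10), (10, 29, v, 10), (24, 14, u, 4), (24, 15, u, 4), (24, 27, u, 4), (37, 26, d, 2), (37, 26, m, 40), (37, 26, y, 39), (37, 6, d, 2), (37, 6, m, 40), (37, 6, y, 39)}.
Joining (T ⨝ S) and P on A yields {(24, 14, u, 4, t), (24, 15, u, 4, t), (24, 27, u, 4, a), (24, 27, u, 4, q), (37, 6, d, 2, q), (37, 6, m, 40, q), (37, 6, y, 39, q)}.
Apply σ_{E = y}; surviving tuples: {(37, 6, y, 39, q)}
Apply σ_{F ≥ 39}; surviving tuples: {(37, 6, y, 39, q)}
Keep only column(s) D, F, E: {(37, 39, y)}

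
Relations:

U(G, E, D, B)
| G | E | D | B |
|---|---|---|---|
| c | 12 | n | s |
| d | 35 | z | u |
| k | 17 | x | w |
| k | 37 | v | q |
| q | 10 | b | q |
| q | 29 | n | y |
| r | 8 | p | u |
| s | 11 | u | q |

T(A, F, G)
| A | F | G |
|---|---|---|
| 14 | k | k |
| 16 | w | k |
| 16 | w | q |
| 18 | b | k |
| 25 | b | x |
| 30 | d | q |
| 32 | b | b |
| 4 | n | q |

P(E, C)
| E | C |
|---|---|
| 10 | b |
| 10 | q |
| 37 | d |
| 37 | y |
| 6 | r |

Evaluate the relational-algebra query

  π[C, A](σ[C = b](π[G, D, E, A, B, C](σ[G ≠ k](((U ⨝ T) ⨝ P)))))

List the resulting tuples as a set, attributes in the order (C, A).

{(b, 16), (b, 30), (b, 4)}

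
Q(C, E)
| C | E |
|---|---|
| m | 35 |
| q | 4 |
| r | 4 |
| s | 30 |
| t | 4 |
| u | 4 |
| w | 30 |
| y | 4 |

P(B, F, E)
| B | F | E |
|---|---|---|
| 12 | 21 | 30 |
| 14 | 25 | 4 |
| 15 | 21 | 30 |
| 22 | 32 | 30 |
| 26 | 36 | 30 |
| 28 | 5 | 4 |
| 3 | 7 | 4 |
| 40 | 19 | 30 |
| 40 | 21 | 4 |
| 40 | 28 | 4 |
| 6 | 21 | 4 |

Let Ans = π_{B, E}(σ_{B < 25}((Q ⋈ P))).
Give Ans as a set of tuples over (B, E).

Natural join on E: {(q, 4, 14, 25), (q, 4, 28, 5), (q, 4, 3, 7), (q, 4, 40, 21), (q, 4, 40, 28), (q, 4, 6, 21), (r, 4, 14, 25), (r, 4, 28, 5), (r, 4, 3, 7), (r, 4, 40, 21), (r, 4, 40, 28), (r, 4, 6, 21), (s, 30, 12, 21), (s, 30, 15, 21), (s, 30, 22, 32), (s, 30, 26, 36), (s, 30, 40, 19), (t, 4, 14, 25), (t, 4, 28, 5), (t, 4, 3, 7), (t, 4, 40, 21), (t, 4, 40, 28), (t, 4, 6, 21), (u, 4, 14, 25), (u, 4, 28, 5), (u, 4, 3, 7), (u, 4, 40, 21), (u, 4, 40, 28), (u, 4, 6, 21), (w, 30, 12, 21), (w, 30, 15, 21), (w, 30, 22, 32), (w, 30, 26, 36), (w, 30, 40, 19), (y, 4, 14, 25), (y, 4, 28, 5), (y, 4, 3, 7), (y, 4, 40, 21), (y, 4, 40, 28), (y, 4, 6, 21)}
Apply σ_{B < 25}; surviving tuples: {(q, 4, 14, 25), (q, 4, 3, 7), (q, 4, 6, 21), (r, 4, 14, 25), (r, 4, 3, 7), (r, 4, 6, 21), (s, 30, 12, 21), (s, 30, 15, 21), (s, 30, 22, 32), (t, 4, 14, 25), (t, 4, 3, 7), (t, 4, 6, 21), (u, 4, 14, 25), (u, 4, 3, 7), (u, 4, 6, 21), (w, 30, 12, 21), (w, 30, 15, 21), (w, 30, 22, 32), (y, 4, 14, 25), (y, 4, 3, 7), (y, 4, 6, 21)}
π[B, E]: project onto (B, E) (15 duplicate(s) eliminated) → {(12, 30), (14, 4), (15, 30), (22, 30), (3, 4), (6, 4)}

{(12, 30), (14, 4), (15, 30), (22, 30), (3, 4), (6, 4)}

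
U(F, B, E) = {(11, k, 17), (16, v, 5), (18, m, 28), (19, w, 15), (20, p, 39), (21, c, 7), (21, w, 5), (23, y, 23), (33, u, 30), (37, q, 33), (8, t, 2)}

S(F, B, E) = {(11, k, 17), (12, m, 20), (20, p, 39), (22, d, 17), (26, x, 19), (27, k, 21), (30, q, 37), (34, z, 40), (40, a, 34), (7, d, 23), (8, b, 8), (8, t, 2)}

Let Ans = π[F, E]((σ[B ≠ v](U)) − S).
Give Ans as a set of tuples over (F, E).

σ[B ≠ v]: keep tuples satisfying B ≠ v → {(11, k, 17), (18, m, 28), (19, w, 15), (20, p, 39), (21, c, 7), (21, w, 5), (23, y, 23), (33, u, 30), (37, q, 33), (8, t, 2)}
Set difference of the two operands is {(18, m, 28), (19, w, 15), (21, c, 7), (21, w, 5), (23, y, 23), (33, u, 30), (37, q, 33)}.
π[F, E]: project onto (F, E) → {(18, 28), (19, 15), (21, 5), (21, 7), (23, 23), (33, 30), (37, 33)}

{(18, 28), (19, 15), (21, 5), (21, 7), (23, 23), (33, 30), (37, 33)}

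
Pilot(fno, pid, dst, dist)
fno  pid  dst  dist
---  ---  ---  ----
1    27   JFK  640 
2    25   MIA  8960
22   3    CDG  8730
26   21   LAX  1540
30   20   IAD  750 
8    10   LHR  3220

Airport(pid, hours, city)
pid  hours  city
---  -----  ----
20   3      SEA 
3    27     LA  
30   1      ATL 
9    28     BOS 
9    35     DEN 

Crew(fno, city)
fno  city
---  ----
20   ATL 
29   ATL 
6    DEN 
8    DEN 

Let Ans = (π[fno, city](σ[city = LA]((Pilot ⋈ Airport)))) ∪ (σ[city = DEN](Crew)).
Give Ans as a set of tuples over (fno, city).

Pilot ⋈ Airport (natural join on pid): {(22, 3, CDG, 8730, 27, LA), (30, 20, IAD, 750, 3, SEA)}
Filtering on city = LA leaves {(22, 3, CDG, 8730, 27, LA)}.
Keep only column(s) fno, city: {(22, LA)}
Filtering on city = DEN leaves {(6, DEN), (8, DEN)}.
Taking the union: {(22, LA), (6, DEN), (8, DEN)}

{(22, LA), (6, DEN), (8, DEN)}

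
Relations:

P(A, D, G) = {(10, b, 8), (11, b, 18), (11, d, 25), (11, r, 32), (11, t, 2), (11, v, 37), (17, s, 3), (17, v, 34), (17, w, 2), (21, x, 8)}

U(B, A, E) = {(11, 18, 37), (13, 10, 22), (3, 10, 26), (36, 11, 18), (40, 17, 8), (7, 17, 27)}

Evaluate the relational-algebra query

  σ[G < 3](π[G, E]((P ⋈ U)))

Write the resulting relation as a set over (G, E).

{(2, 18), (2, 27), (2, 8)}

P ⋈ U (natural join on A): {(10, b, 8, 13, 22), (10, b, 8, 3, 26), (11, b, 18, 36, 18), (11, d, 25, 36, 18), (11, r, 32, 36, 18), (11, t, 2, 36, 18), (11, v, 37, 36, 18), (17, s, 3, 40, 8), (17, s, 3, 7, 27), (17, v, 34, 40, 8), (17, v, 34, 7, 27), (17, w, 2, 40, 8), (17, w, 2, 7, 27)}
Keep only column(s) G, E: {(18, 18), (2, 18), (2, 27), (2, 8), (25, 18), (3, 27), (3, 8), (32, 18), (34, 27), (34, 8), (37, 18), (8, 22), (8, 26)}
Apply σ_{G < 3}; surviving tuples: {(2, 18), (2, 27), (2, 8)}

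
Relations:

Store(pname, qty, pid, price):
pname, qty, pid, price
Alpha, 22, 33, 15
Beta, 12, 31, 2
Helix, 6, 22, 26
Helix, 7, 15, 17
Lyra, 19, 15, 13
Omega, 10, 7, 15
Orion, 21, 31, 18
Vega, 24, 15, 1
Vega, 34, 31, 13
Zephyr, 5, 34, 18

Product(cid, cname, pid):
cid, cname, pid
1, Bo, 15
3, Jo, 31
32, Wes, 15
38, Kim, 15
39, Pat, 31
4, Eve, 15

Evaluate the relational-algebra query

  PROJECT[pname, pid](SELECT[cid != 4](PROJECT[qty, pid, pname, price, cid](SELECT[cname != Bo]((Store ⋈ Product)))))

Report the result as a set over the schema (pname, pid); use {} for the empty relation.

{(Beta, 31), (Helix, 15), (Lyra, 15), (Orion, 31), (Vega, 15), (Vega, 31)}

Joining Store and Product on pid yields {(Beta, 12, 31, 2, 3, Jo), (Beta, 12, 31, 2, 39, Pat), (Helix, 7, 15, 17, 1, Bo), (Helix, 7, 15, 17, 32, Wes), (Helix, 7, 15, 17, 38, Kim), (Helix, 7, 15, 17, 4, Eve), (Lyra, 19, 15, 13, 1, Bo), (Lyra, 19, 15, 13, 32, Wes), (Lyra, 19, 15, 13, 38, Kim), (Lyra, 19, 15, 13, 4, Eve), (Orion, 21, 31, 18, 3, Jo), (Orion, 21, 31, 18, 39, Pat), (Vega, 24, 15, 1, 1, Bo), (Vega, 24, 15, 1, 32, Wes), (Vega, 24, 15, 1, 38, Kim), (Vega, 24, 15, 1, 4, Eve), (Vega, 34, 31, 13, 3, Jo), (Vega, 34, 31, 13, 39, Pat)}.
Selection cname != Bo: {(Beta, 12, 31, 2, 3, Jo), (Beta, 12, 31, 2, 39, Pat), (Helix, 7, 15, 17, 32, Wes), (Helix, 7, 15, 17, 38, Kim), (Helix, 7, 15, 17, 4, Eve), (Lyra, 19, 15, 13, 32, Wes), (Lyra, 19, 15, 13, 38, Kim), (Lyra, 19, 15, 13, 4, Eve), (Orion, 21, 31, 18, 3, Jo), (Orion, 21, 31, 18, 39, Pat), (Vega, 24, 15, 1, 32, Wes), (Vega, 24, 15, 1, 38, Kim), (Vega, 24, 15, 1, 4, Eve), (Vega, 34, 31, 13, 3, Jo), (Vega, 34, 31, 13, 39, Pat)}
Projecting to qty, pid, pname, price, cid: {(12, 31, Beta, 2, 3), (12, 31, Beta, 2, 39), (19, 15, Lyra, 13, 32), (19, 15, Lyra, 13, 38), (19, 15, Lyra, 13, 4), (21, 31, Orion, 18, 3), (21, 31, Orion, 18, 39), (24, 15, Vega, 1, 32), (24, 15, Vega, 1, 38), (24, 15, Vega, 1, 4), (34, 31, Vega, 13, 3), (34, 31, Vega, 13, 39), (7, 15, Helix, 17, 32), (7, 15, Helix, 17, 38), (7, 15, Helix, 17, 4)}
Selection cid != 4: {(12, 31, Beta, 2, 3), (12, 31, Beta, 2, 39), (19, 15, Lyra, 13, 32), (19, 15, Lyra, 13, 38), (21, 31, Orion, 18, 3), (21, 31, Orion, 18, 39), (24, 15, Vega, 1, 32), (24, 15, Vega, 1, 38), (34, 31, Vega, 13, 3), (34, 31, Vega, 13, 39), (7, 15, Helix, 17, 32), (7, 15, Helix, 17, 38)}
Projecting to pname, pid (6 duplicate(s) eliminated): {(Beta, 31), (Helix, 15), (Lyra, 15), (Orion, 31), (Vega, 15), (Vega, 31)}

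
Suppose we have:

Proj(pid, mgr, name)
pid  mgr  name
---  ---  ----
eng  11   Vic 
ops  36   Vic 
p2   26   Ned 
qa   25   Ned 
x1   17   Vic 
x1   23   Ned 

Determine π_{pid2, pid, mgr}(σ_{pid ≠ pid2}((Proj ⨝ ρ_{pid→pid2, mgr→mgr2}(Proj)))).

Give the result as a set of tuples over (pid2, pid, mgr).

{(eng, ops, 36), (eng, x1, 17), (ops, eng, 11), (ops, x1, 17), (p2, qa, 25), (p2, x1, 23), (qa, p2, 26), (qa, x1, 23), (x1, eng, 11), (x1, ops, 36), (x1, p2, 26), (x1, qa, 25)}

ρ[pid→pid2, mgr→mgr2]: schema becomes (pid2, mgr2, name); tuples unchanged.
Joining Proj and ρ_{pid→pid2, mgr→mgr2}(Proj) on name yields {(eng, 11, Vic, eng, 11), (eng, 11, Vic, ops, 36), (eng, 11, Vic, x1, 17), (ops, 36, Vic, eng, 11), (ops, 36, Vic, ops, 36), (ops, 36, Vic, x1, 17), (p2, 26, Ned, p2, 26), (p2, 26, Ned, qa, 25), (p2, 26, Ned, x1, 23), (qa, 25, Ned, p2, 26), (qa, 25, Ned, qa, 25), (qa, 25, Ned, x1, 23), (x1, 17, Vic, eng, 11), (x1, 17, Vic, ops, 36), (x1, 17, Vic, x1, 17), (x1, 23, Ned, p2, 26), (x1, 23, Ned, qa, 25), (x1, 23, Ned, x1, 23)}.
σ[pid ≠ pid2]: keep tuples satisfying pid ≠ pid2 → {(eng, 11, Vic, ops, 36), (eng, 11, Vic, x1, 17), (ops, 36, Vic, eng, 11), (ops, 36, Vic, x1, 17), (p2, 26, Ned, qa, 25), (p2, 26, Ned, x1, 23), (qa, 25, Ned, p2, 26), (qa, 25, Ned, x1, 23), (x1, 17, Vic, eng, 11), (x1, 17, Vic, ops, 36), (x1, 23, Ned, p2, 26), (x1, 23, Ned, qa, 25)}
Keep only column(s) pid2, pid, mgr: {(eng, ops, 36), (eng, x1, 17), (ops, eng, 11), (ops, x1, 17), (p2, qa, 25), (p2, x1, 23), (qa, p2, 26), (qa, x1, 23), (x1, eng, 11), (x1, ops, 36), (x1, p2, 26), (x1, qa, 25)}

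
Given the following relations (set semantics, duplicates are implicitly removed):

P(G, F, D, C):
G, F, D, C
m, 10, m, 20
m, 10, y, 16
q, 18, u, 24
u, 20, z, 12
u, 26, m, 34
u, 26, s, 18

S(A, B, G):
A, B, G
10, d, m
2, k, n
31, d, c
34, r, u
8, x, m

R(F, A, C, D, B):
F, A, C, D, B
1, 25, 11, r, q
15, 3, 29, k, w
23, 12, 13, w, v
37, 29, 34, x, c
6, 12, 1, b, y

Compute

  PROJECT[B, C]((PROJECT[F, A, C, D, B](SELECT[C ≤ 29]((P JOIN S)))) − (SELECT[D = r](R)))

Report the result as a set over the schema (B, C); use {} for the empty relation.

{(d, 16), (d, 20), (r, 12), (r, 18), (x, 16), (x, 20)}

Natural join on G: {(m, 10, m, 20, 10, d), (m, 10, m, 20, 8, x), (m, 10, y, 16, 10, d), (m, 10, y, 16, 8, x), (u, 20, z, 12, 34, r), (u, 26, m, 34, 34, r), (u, 26, s, 18, 34, r)}
Filtering on C ≤ 29 leaves {(m, 10, m, 20, 10, d), (m, 10, m, 20, 8, x), (m, 10, y, 16, 10, d), (m, 10, y, 16, 8, x), (u, 20, z, 12, 34, r), (u, 26, s, 18, 34, r)}.
π_{F, A, C, D, B} gives {(10, 10, 16, y, d), (10, 10, 20, m, d), (10, 8, 16, y, x), (10, 8, 20, m, x), (20, 34, 12, z, r), (26, 34, 18, s, r)}.
Filtering on D = r leaves {(1, 25, 11, r, q)}.
Set difference of the two operands is {(10, 10, 16, y, d), (10, 10, 20, m, d), (10, 8, 16, y, x), (10, 8, 20, m, x), (20, 34, 12, z, r), (26, 34, 18, s, r)}.
π_{B, C} gives {(d, 16), (d, 20), (r, 12), (r, 18), (x, 16), (x, 20)}.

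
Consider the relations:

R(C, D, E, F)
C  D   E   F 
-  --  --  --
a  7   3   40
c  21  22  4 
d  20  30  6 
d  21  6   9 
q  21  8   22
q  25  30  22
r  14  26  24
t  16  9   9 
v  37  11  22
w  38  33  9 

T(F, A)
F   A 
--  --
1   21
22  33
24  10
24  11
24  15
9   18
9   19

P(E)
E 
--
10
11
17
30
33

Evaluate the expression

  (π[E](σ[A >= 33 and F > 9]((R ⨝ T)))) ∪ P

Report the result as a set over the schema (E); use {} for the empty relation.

{10, 11, 17, 30, 33, 8}

Natural join on F: {(d, 21, 6, 9, 18), (d, 21, 6, 9, 19), (q, 21, 8, 22, 33), (q, 25, 30, 22, 33), (r, 14, 26, 24, 10), (r, 14, 26, 24, 11), (r, 14, 26, 24, 15), (t, 16, 9, 9, 18), (t, 16, 9, 9, 19), (v, 37, 11, 22, 33), (w, 38, 33, 9, 18), (w, 38, 33, 9, 19)}
Filtering on A >= 33 and F > 9 leaves {(q, 21, 8, 22, 33), (q, 25, 30, 22, 33), (v, 37, 11, 22, 33)}.
π[E]: project onto (E) → {11, 30, 8}
Set union of the two operands is {10, 11, 17, 30, 33, 8}.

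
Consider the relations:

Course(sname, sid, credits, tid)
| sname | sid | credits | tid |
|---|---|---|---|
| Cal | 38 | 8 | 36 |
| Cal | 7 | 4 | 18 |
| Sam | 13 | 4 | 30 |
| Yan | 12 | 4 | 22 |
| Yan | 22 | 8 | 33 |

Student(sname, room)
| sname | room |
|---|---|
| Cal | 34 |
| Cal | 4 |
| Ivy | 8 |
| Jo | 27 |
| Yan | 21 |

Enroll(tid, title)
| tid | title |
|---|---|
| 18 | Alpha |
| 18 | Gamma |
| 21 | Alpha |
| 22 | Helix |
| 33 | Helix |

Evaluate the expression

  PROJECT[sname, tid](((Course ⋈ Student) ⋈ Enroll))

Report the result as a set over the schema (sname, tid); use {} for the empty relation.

{(Cal, 18), (Yan, 22), (Yan, 33)}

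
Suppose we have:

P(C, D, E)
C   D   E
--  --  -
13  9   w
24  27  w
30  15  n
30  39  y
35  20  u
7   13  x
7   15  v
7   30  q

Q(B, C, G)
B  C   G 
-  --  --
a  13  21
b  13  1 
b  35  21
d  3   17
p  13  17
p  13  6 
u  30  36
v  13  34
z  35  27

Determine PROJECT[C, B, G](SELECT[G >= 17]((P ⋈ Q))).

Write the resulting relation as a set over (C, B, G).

{(13, a, 21), (13, p, 17), (13, v, 34), (30, u, 36), (35, b, 21), (35, z, 27)}

Joining P and Q on C yields {(13, 9, w, a, 21), (13, 9, w, b, 1), (13, 9, w, p, 17), (13, 9, w, p, 6), (13, 9, w, v, 34), (30, 15, n, u, 36), (30, 39, y, u, 36), (35, 20, u, b, 21), (35, 20, u, z, 27)}.
Filtering on G >= 17 leaves {(13, 9, w, a, 21), (13, 9, w, p, 17), (13, 9, w, v, 34), (30, 15, n, u, 36), (30, 39, y, u, 36), (35, 20, u, b, 21), (35, 20, u, z, 27)}.
Keep only column(s) C, B, G (1 duplicate(s) eliminated): {(13, a, 21), (13, p, 17), (13, v, 34), (30, u, 36), (35, b, 21), (35, z, 27)}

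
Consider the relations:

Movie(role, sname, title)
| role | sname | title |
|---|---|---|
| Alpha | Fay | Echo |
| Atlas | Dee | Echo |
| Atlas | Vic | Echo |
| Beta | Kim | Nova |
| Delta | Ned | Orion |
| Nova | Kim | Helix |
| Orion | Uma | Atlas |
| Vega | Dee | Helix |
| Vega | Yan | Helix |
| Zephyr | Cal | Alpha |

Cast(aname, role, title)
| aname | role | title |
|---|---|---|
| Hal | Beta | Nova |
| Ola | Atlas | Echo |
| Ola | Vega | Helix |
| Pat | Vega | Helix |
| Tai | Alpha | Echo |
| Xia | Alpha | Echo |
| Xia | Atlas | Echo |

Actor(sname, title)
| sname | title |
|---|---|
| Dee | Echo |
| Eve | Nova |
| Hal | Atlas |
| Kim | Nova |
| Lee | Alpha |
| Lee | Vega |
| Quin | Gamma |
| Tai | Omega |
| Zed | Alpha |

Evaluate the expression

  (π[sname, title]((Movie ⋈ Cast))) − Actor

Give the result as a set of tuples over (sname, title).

{(Dee, Helix), (Fay, Echo), (Vic, Echo), (Yan, Helix)}

Joining Movie and Cast on role, title yields {(Alpha, Fay, Echo, Tai), (Alpha, Fay, Echo, Xia), (Atlas, Dee, Echo, Ola), (Atlas, Dee, Echo, Xia), (Atlas, Vic, Echo, Ola), (Atlas, Vic, Echo, Xia), (Beta, Kim, Nova, Hal), (Vega, Dee, Helix, Ola), (Vega, Dee, Helix, Pat), (Vega, Yan, Helix, Ola), (Vega, Yan, Helix, Pat)}.
π_{sname, title} gives {(Dee, Echo), (Dee, Helix), (Fay, Echo), (Kim, Nova), (Vic, Echo), (Yan, Helix)} (5 duplicate(s) eliminated).
Taking the difference: {(Dee, Helix), (Fay, Echo), (Vic, Echo), (Yan, Helix)}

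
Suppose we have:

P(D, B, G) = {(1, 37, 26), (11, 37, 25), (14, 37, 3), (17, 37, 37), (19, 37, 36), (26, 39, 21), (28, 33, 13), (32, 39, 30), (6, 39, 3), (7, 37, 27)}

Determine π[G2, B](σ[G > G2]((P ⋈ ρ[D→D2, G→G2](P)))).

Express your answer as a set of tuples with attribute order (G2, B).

{(21, 39), (25, 37), (26, 37), (27, 37), (3, 37), (3, 39), (36, 37)}

ρ[D→D2, G→G2]: schema becomes (D2, B, G2); tuples unchanged.
Joining P and ρ[D→D2, G→G2](P) on B yields {(1, 37, 26, 1, 26), (1, 37, 26, 11, 25), (1, 37, 26, 14, 3), (1, 37, 26, 17, 37), (1, 37, 26, 19, 36), (1, 37, 26, 7, 27), (11, 37, 25, 1, 26), (11, 37, 25, 11, 25), (11, 37, 25, 14, 3), (11, 37, 25, 17, 37), (11, 37, 25, 19, 36), (11, 37, 25, 7, 27), (14, 37, 3, 1, 26), (14, 37, 3, 11, 25), (14, 37, 3, 14, 3), (14, 37, 3, 17, 37), (14, 37, 3, 19, 36), (14, 37, 3, 7, 27), (17, 37, 37, 1, 26), (17, 37, 37, 11, 25), (17, 37, 37, 14, 3), (17, 37, 37, 17, 37), (17, 37, 37, 19, 36), (17, 37, 37, 7, 27), (19, 37, 36, 1, 26), (19, 37, 36, 11, 25), (19, 37, 36, 14, 3), (19, 37, 36, 17, 37), (19, 37, 36, 19, 36), (19, 37, 36, 7, 27), (26, 39, 21, 26, 21), (26, 39, 21, 32, 30), (26, 39, 21, 6, 3), (28, 33, 13, 28, 13), (32, 39, 30, 26, 21), (32, 39, 30, 32, 30), (32, 39, 30, 6, 3), (6, 39, 3, 26, 21), (6, 39, 3, 32, 30), (6, 39, 3, 6, 3), (7, 37, 27, 1, 26), (7, 37, 27, 11, 25), (7, 37, 27, 14, 3), (7, 37, 27, 17, 37), (7, 37, 27, 19, 36), (7, 37, 27, 7, 27)}.
Filtering on G > G2 leaves {(1, 37, 26, 11, 25), (1, 37, 26, 14, 3), (11, 37, 25, 14, 3), (17, 37, 37, 1, 26), (17, 37, 37, 11, 25), (17, 37, 37, 14, 3), (17, 37, 37, 19, 36), (17, 37, 37, 7, 27), (19, 37, 36, 1, 26), (19, 37, 36, 11, 25), (19, 37, 36, 14, 3), (19, 37, 36, 7, 27), (26, 39, 21, 6, 3), (32, 39, 30, 26, 21), (32, 39, 30, 6, 3), (7, 37, 27, 1, 26), (7, 37, 27, 11, 25), (7, 37, 27, 14, 3)}.
π_{G2, B} gives {(21, 39), (25, 37), (26, 37), (27, 37), (3, 37), (3, 39), (36, 37)} (11 duplicate(s) eliminated).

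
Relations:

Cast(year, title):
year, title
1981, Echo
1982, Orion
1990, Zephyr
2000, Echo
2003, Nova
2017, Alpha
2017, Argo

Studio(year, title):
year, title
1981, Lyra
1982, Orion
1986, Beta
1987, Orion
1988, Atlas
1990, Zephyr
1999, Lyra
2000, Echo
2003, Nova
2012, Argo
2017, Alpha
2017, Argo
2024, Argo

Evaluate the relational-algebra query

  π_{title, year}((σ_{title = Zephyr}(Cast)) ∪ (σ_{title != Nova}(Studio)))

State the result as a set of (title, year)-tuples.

Selection title = Zephyr: {(1990, Zephyr)}
Selection title != Nova: {(1981, Lyra), (1982, Orion), (1986, Beta), (1987, Orion), (1988, Atlas), (1990, Zephyr), (1999, Lyra), (2000, Echo), (2012, Argo), (2017, Alpha), (2017, Argo), (2024, Argo)}
Taking the union: {(1981, Lyra), (1982, Orion), (1986, Beta), (1987, Orion), (1988, Atlas), (1990, Zephyr), (1999, Lyra), (2000, Echo), (2012, Argo), (2017, Alpha), (2017, Argo), (2024, Argo)}
Projecting to title, year: {(Alpha, 2017), (Argo, 2012), (Argo, 2017), (Argo, 2024), (Atlas, 1988), (Beta, 1986), (Echo, 2000), (Lyra, 1981), (Lyra, 1999), (Orion, 1982), (Orion, 1987), (Zephyr, 1990)}

{(Alpha, 2017), (Argo, 2012), (Argo, 2017), (Argo, 2024), (Atlas, 1988), (Beta, 1986), (Echo, 2000), (Lyra, 1981), (Lyra, 1999), (Orion, 1982), (Orion, 1987), (Zephyr, 1990)}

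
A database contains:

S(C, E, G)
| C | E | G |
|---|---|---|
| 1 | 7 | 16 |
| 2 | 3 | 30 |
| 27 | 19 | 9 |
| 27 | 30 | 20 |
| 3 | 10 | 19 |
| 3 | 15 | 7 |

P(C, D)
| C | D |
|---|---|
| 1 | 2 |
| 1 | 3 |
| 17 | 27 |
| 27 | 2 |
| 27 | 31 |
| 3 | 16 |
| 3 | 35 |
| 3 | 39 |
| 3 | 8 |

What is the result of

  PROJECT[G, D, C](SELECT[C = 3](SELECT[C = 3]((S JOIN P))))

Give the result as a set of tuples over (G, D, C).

S ⋈ P (natural join on C): {(1, 7, 16, 2), (1, 7, 16, 3), (27, 19, 9, 2), (27, 19, 9, 31), (27, 30, 20, 2), (27, 30, 20, 31), (3, 10, 19, 16), (3, 10, 19, 35), (3, 10, 19, 39), (3, 10, 19, 8), (3, 15, 7, 16), (3, 15, 7, 35), (3, 15, 7, 39), (3, 15, 7, 8)}
Selection C = 3: {(3, 10, 19, 16), (3, 10, 19, 35), (3, 10, 19, 39), (3, 10, 19, 8), (3, 15, 7, 16), (3, 15, 7, 35), (3, 15, 7, 39), (3, 15, 7, 8)}
Selection C = 3: {(3, 10, 19, 16), (3, 10, 19, 35), (3, 10, 19, 39), (3, 10, 19, 8), (3, 15, 7, 16), (3, 15, 7, 35), (3, 15, 7, 39), (3, 15, 7, 8)}
Keep only column(s) G, D, C: {(19, 16, 3), (19, 35, 3), (19, 39, 3), (19, 8, 3), (7, 16, 3), (7, 35, 3), (7, 39, 3), (7, 8, 3)}

{(19, 16, 3), (19, 35, 3), (19, 39, 3), (19, 8, 3), (7, 16, 3), (7, 35, 3), (7, 39, 3), (7, 8, 3)}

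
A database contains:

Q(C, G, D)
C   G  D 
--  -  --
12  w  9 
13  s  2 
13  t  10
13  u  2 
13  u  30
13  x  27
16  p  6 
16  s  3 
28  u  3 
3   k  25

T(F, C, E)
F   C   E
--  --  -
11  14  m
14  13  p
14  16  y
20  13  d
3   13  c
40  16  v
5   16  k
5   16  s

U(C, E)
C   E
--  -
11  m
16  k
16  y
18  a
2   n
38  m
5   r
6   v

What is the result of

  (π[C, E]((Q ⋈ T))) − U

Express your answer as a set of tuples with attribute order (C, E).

{(13, c), (13, d), (13, p), (16, s), (16, v)}

Natural join on C: {(13, s, 2, 14, p), (13, s, 2, 20, d), (13, s, 2, 3, c), (13, t, 10, 14, p), (13, t, 10, 20, d), (13, t, 10, 3, c), (13, u, 2, 14, p), (13, u, 2, 20, d), (13, u, 2, 3, c), (13, u, 30, 14, p), (13, u, 30, 20, d), (13, u, 30, 3, c), (13, x, 27, 14, p), (13, x, 27, 20, d), (13, x, 27, 3, c), (16, p, 6, 14, y), (16, p, 6, 40, v), (16, p, 6, 5, k), (16, p, 6, 5, s), (16, s, 3, 14, y), (16, s, 3, 40, v), (16, s, 3, 5, k), (16, s, 3, 5, s)}
Projecting to C, E (16 duplicate(s) eliminated): {(13, c), (13, d), (13, p), (16, k), (16, s), (16, v), (16, y)}
Set difference of the two operands is {(13, c), (13, d), (13, p), (16, s), (16, v)}.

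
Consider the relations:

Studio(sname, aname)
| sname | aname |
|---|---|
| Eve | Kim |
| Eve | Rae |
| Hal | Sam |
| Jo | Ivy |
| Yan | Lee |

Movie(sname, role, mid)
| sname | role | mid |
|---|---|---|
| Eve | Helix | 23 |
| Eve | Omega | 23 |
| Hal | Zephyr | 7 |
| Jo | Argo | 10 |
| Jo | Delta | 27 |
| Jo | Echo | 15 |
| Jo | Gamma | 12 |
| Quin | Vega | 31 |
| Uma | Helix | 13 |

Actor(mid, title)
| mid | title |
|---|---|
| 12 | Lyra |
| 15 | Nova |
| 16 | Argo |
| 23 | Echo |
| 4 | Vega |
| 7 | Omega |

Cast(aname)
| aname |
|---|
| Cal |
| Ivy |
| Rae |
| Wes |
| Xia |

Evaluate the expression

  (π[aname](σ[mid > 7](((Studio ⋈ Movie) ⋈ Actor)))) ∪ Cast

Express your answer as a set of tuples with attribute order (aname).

Joining Studio and Movie on sname yields {(Eve, Kim, Helix, 23), (Eve, Kim, Omega, 23), (Eve, Rae, Helix, 23), (Eve, Rae, Omega, 23), (Hal, Sam, Zephyr, 7), (Jo, Ivy, Argo, 10), (Jo, Ivy, Delta, 27), (Jo, Ivy, Echo, 15), (Jo, Ivy, Gamma, 12)}.
Joining (Studio ⋈ Movie) and Actor on mid yields {(Eve, Kim, Helix, 23, Echo), (Eve, Kim, Omega, 23, Echo), (Eve, Rae, Helix, 23, Echo), (Eve, Rae, Omega, 23, Echo), (Hal, Sam, Zephyr, 7, Omega), (Jo, Ivy, Echo, 15, Nova), (Jo, Ivy, Gamma, 12, Lyra)}.
Apply σ_{mid > 7}; surviving tuples: {(Eve, Kim, Helix, 23, Echo), (Eve, Kim, Omega, 23, Echo), (Eve, Rae, Helix, 23, Echo), (Eve, Rae, Omega, 23, Echo), (Jo, Ivy, Echo, 15, Nova), (Jo, Ivy, Gamma, 12, Lyra)}
π_{aname} gives {Ivy, Kim, Rae} (3 duplicate(s) eliminated).
Taking the union: {Cal, Ivy, Kim, Rae, Wes, Xia}

{Cal, Ivy, Kim, Rae, Wes, Xia}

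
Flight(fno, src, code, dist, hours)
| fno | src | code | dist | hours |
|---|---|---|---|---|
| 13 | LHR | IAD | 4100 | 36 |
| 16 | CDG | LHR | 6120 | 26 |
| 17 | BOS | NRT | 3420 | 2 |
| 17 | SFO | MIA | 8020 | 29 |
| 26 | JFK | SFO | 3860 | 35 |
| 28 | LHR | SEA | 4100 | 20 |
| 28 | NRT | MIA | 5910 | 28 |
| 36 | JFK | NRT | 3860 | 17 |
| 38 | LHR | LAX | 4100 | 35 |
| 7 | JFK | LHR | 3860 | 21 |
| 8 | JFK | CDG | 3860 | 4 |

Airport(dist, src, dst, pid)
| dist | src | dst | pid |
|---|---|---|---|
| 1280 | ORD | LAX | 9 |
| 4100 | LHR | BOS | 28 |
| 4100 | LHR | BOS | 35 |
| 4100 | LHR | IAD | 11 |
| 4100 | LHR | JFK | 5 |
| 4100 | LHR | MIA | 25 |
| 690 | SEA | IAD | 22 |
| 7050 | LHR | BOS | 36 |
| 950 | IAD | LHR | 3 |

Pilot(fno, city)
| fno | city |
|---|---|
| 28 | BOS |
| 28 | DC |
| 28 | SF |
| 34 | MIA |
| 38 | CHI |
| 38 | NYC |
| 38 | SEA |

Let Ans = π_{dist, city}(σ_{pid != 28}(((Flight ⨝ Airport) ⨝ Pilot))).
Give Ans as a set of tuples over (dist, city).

Joining Flight and Airport on src, dist yields {(13, LHR, IAD, 4100, 36, BOS, 28), (13, LHR, IAD, 4100, 36, BOS, 35), (13, LHR, IAD, 4100, 36, IAD, 11), (13, LHR, IAD, 4100, 36, JFK, 5), (13, LHR, IAD, 4100, 36, MIA, 25), (28, LHR, SEA, 4100, 20, BOS, 28), (28, LHR, SEA, 4100, 20, BOS, 35), (28, LHR, SEA, 4100, 20, IAD, 11), (28, LHR, SEA, 4100, 20, JFK, 5), (28, LHR, SEA, 4100, 20, MIA, 25), (38, LHR, LAX, 4100, 35, BOS, 28), (38, LHR, LAX, 4100, 35, BOS, 35), (38, LHR, LAX, 4100, 35, IAD, 11), (38, LHR, LAX, 4100, 35, JFK, 5), (38, LHR, LAX, 4100, 35, MIA, 25)}.
Joining (Flight ⨝ Airport) and Pilot on fno yields {(28, LHR, SEA, 4100, 20, BOS, 28, BOS), (28, LHR, SEA, 4100, 20, BOS, 28, DC), (28, LHR, SEA, 4100, 20, BOS, 28, SF), (28, LHR, SEA, 4100, 20, BOS, 35, BOS), (28, LHR, SEA, 4100, 20, BOS, 35, DC), (28, LHR, SEA, 4100, 20, BOS, 35, SF), (28, LHR, SEA, 4100, 20, IAD, 11, BOS), (28, LHR, SEA, 4100, 20, IAD, 11, DC), (28, LHR, SEA, 4100, 20, IAD, 11, SF), (28, LHR, SEA, 4100, 20, JFK, 5, BOS), (28, LHR, SEA, 4100, 20, JFK, 5, DC), (28, LHR, SEA, 4100, 20, JFK, 5, SF), (28, LHR, SEA, 4100, 20, MIA, 25, BOS), (28, LHR, SEA, 4100, 20, MIA, 25, DC), (28, LHR, SEA, 4100, 20, MIA, 25, SF), (38, LHR, LAX, 4100, 35, BOS, 28, CHI), (38, LHR, LAX, 4100, 35, BOS, 28, NYC), (38, LHR, LAX, 4100, 35, BOS, 28, SEA), (38, LHR, LAX, 4100, 35, BOS, 35, CHI), (38, LHR, LAX, 4100, 35, BOS, 35, NYC), (38, LHR, LAX, 4100, 35, BOS, 35, SEA), (38, LHR, LAX, 4100, 35, IAD, 11, CHI), (38, LHR, LAX, 4100, 35, IAD, 11, NYC), (38, LHR, LAX, 4100, 35, IAD, 11, SEA), (38, LHR, LAX, 4100, 35, JFK, 5, CHI), (38, LHR, LAX, 4100, 35, JFK, 5, NYC), (38, LHR, LAX, 4100, 35, JFK, 5, SEA), (38, LHR, LAX, 4100, 35, MIA, 25, CHI), (38, LHR, LAX, 4100, 35, MIA, 25, NYC), (38, LHR, LAX, 4100, 35, MIA, 25, SEA)}.
σ[pid != 28]: keep tuples satisfying pid != 28 → {(28, LHR, SEA, 4100, 20, BOS, 35, BOS), (28, LHR, SEA, 4100, 20, BOS, 35, DC), (28, LHR, SEA, 4100, 20, BOS, 35, SF), (28, LHR, SEA, 4100, 20, IAD, 11, BOS), (28, LHR, SEA, 4100, 20, IAD, 11, DC), (28, LHR, SEA, 4100, 20, IAD, 11, SF), (28, LHR, SEA, 4100, 20, JFK, 5, BOS), (28, LHR, SEA, 4100, 20, JFK, 5, DC), (28, LHR, SEA, 4100, 20, JFK, 5, SF), (28, LHR, SEA, 4100, 20, MIA, 25, BOS), (28, LHR, SEA, 4100, 20, MIA, 25, DC), (28, LHR, SEA, 4100, 20, MIA, 25, SF), (38, LHR, LAX, 4100, 35, BOS, 35, CHI), (38, LHR, LAX, 4100, 35, BOS, 35, NYC), (38, LHR, LAX, 4100, 35, BOS, 35, SEA), (38, LHR, LAX, 4100, 35, IAD, 11, CHI), (38, LHR, LAX, 4100, 35, IAD, 11, NYC), (38, LHR, LAX, 4100, 35, IAD, 11, SEA), (38, LHR, LAX, 4100, 35, JFK, 5, CHI), (38, LHR, LAX, 4100, 35, JFK, 5, NYC), (38, LHR, LAX, 4100, 35, JFK, 5, SEA), (38, LHR, LAX, 4100, 35, MIA, 25, CHI), (38, LHR, LAX, 4100, 35, MIA, 25, NYC), (38, LHR, LAX, 4100, 35, MIA, 25, SEA)}
Projecting to dist, city (18 duplicate(s) eliminated): {(4100, BOS), (4100, CHI), (4100, DC), (4100, NYC), (4100, SEA), (4100, SF)}

{(4100, BOS), (4100, CHI), (4100, DC), (4100, NYC), (4100, SEA), (4100, SF)}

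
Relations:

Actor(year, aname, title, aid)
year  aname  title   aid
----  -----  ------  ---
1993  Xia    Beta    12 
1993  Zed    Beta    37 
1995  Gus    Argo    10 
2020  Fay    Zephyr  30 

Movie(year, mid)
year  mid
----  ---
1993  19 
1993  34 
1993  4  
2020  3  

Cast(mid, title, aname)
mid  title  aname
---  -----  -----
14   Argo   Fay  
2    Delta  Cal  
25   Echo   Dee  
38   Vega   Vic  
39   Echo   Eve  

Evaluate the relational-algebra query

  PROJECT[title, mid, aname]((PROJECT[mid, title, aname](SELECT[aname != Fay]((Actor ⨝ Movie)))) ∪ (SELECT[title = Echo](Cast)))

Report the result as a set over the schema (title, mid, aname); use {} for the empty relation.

Actor ⋈ Movie (natural join on year): {(1993, Xia, Beta, 12, 19), (1993, Xia, Beta, 12, 34), (1993, Xia, Beta, 12, 4), (1993, Zed, Beta, 37, 19), (1993, Zed, Beta, 37, 34), (1993, Zed, Beta, 37, 4), (2020, Fay, Zephyr, 30, 3)}
Filtering on aname != Fay leaves {(1993, Xia, Beta, 12, 19), (1993, Xia, Beta, 12, 34), (1993, Xia, Beta, 12, 4), (1993, Zed, Beta, 37, 19), (1993, Zed, Beta, 37, 34), (1993, Zed, Beta, 37, 4)}.
π[mid, title, aname]: project onto (mid, title, aname) → {(19, Beta, Xia), (19, Beta, Zed), (34, Beta, Xia), (34, Beta, Zed), (4, Beta, Xia), (4, Beta, Zed)}
Filtering on title = Echo leaves {(25, Echo, Dee), (39, Echo, Eve)}.
Union: {(19, Beta, Xia), (19, Beta, Zed), (34, Beta, Xia), (34, Beta, Zed), (4, Beta, Xia), (4, Beta, Zed)} with {(25, Echo, Dee), (39, Echo, Eve)} → {(19, Beta, Xia), (19, Beta, Zed), (25, Echo, Dee), (34, Beta, Xia), (34, Beta, Zed), (39, Echo, Eve), (4, Beta, Xia), (4, Beta, Zed)}
π[title, mid, aname]: project onto (title, mid, aname) → {(Beta, 19, Xia), (Beta, 19, Zed), (Beta, 34, Xia), (Beta, 34, Zed), (Beta, 4, Xia), (Beta, 4, Zed), (Echo, 25, Dee), (Echo, 39, Eve)}

{(Beta, 19, Xia), (Beta, 19, Zed), (Beta, 34, Xia), (Beta, 34, Zed), (Beta, 4, Xia), (Beta, 4, Zed), (Echo, 25, Dee), (Echo, 39, Eve)}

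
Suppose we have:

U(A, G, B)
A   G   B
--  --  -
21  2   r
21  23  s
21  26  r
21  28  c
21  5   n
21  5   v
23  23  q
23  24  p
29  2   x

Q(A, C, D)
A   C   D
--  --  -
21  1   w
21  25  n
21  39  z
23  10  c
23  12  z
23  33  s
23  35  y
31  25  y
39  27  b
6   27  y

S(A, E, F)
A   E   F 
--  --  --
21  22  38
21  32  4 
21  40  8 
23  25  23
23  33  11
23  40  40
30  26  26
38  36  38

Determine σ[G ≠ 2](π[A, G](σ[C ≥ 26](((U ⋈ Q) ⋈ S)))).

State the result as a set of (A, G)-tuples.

U ⋈ Q (natural join on A): {(21, 2, r, 1, w), (21, 2, r, 25, n), (21, 2, r, 39, z), (21, 23, s, 1, w), (21, 23, s, 25, n), (21, 23, s, 39, z), (21, 26, r, 1, w), (21, 26, r, 25, n), (21, 26, r, 39, z), (21, 28, c, 1, w), (21, 28, c, 25, n), (21, 28, c, 39, z), (21, 5, n, 1, w), (21, 5, n, 25, n), (21, 5, n, 39, z), (21, 5, v, 1, w), (21, 5, v, 25, n), (21, 5, v, 39, z), (23, 23, q, 10, c), (23, 23, q, 12, z), (23, 23, q, 33, s), (23, 23, q, 35, y), (23, 24, p, 10, c), (23, 24, p, 12, z), (23, 24, p, 33, s), (23, 24, p, 35, y)}
(U ⋈ Q) ⋈ S (natural join on A): {(21, 2, r, 1, w, 22, 38), (21, 2, r, 1, w, 32, 4), (21, 2, r, 1, w, 40, 8), (21, 2, r, 25, n, 22, 38), (21, 2, r, 25, n, 32, 4), (21, 2, r, 25, n, 40, 8), (21, 2, r, 39, z, 22, 38), (21, 2, r, 39, z, 32, 4), (21, 2, r, 39, z, 40, 8), (21, 23, s, 1, w, 22, 38), (21, 23, s, 1, w, 32, 4), (21, 23, s, 1, w, 40, 8), (21, 23, s, 25, n, 22, 38), (21, 23, s, 25, n, 32, 4), (21, 23, s, 25, n, 40, 8), (21, 23, s, 39, z, 22, 38), (21, 23, s, 39, z, 32, 4), (21, 23, s, 39, z, 40, 8), (21, 26, r, 1, w, 22, 38), (21, 26, r, 1, w, 32, 4), (21, 26, r, 1, w, 40, 8), (21, 26, r, 25, n, 22, 38), (21, 26, r, 25, n, 32, 4), (21, 26, r, 25, n, 40, 8), (21, 26, r, 39, z, 22, 38), (21, 26, r, 39, z, 32, 4), (21, 26, r, 39, z, 40, 8), (21, 28, c, 1, w, 22, 38), (21, 28, c, 1, w, 32, 4), (21, 28, c, 1, w, 40, 8), (21, 28, c, 25, n, 22, 38), (21, 28, c, 25, n, 32, 4), (21, 28, c, 25, n, 40, 8), (21, 28, c, 39, z, 22, 38), (21, 28, c, 39, z, 32, 4), (21, 28, c, 39, z, 40, 8), (21, 5, n, 1, w, 22, 38), (21, 5, n, 1, w, 32, 4), (21, 5, n, 1, w, 40, 8), (21, 5, n, 25, n, 22, 38), (21, 5, n, 25, n, 32, 4), (21, 5, n, 25, n, 40, 8), (21, 5, n, 39, z, 22, 38), (21, 5, n, 39, z, 32, 4), (21, 5, n, 39, z, 40, 8), (21, 5, v, 1, w, 22, 38), (21, 5, v, 1, w, 32, 4), (21, 5, v, 1, w, 40, 8), (21, 5, v, 25, n, 22, 38), (21, 5, v, 25, n, 32, 4), (21, 5, v, 25, n, 40, 8), (21, 5, v, 39, z, 22, 38), (21, 5, v, 39, z, 32, 4), (21, 5, v, 39, z, 40, 8), (23, 23, q, 10, c, 25, 23), (23, 23, q, 10, c, 33, 11), (23, 23, q, 10, c, 40, 40), (23, 23, q, 12, z, 25, 23), (23, 23, q, 12, z, 33, 11), (23, 23, q, 12, z, 40, 40), (23, 23, q, 33, s, 25, 23), (23, 23, q, 33, s, 33, 11), (23, 23, q, 33, s, 40, 40), (23, 23, q, 35, y, 25, 23), (23, 23, q, 35, y, 33, 11), (23, 23, q, 35, y, 40, 40), (23, 24, p, 10, c, 25, 23), (23, 24, p, 10, c, 33, 11), (23, 24, p, 10, c, 40, 40), (23, 24, p, 12, z, 25, 23), (23, 24, p, 12, z, 33, 11), (23, 24, p, 12, z, 40, 40), (23, 24, p, 33, s, 25, 23), (23, 24, p, 33, s, 33, 11), (23, 24, p, 33, s, 40, 40), (23, 24, p, 35, y, 25, 23), (23, 24, p, 35, y, 33, 11), (23, 24, p, 35, y, 40, 40)}
Selection C ≥ 26: {(21, 2, r, 39, z, 22, 38), (21, 2, r, 39, z, 32, 4), (21, 2, r, 39, z, 40, 8), (21, 23, s, 39, z, 22, 38), (21, 23, s, 39, z, 32, 4), (21, 23, s, 39, z, 40, 8), (21, 26, r, 39, z, 22, 38), (21, 26, r, 39, z, 32, 4), (21, 26, r, 39, z, 40, 8), (21, 28, c, 39, z, 22, 38), (21, 28, c, 39, z, 32, 4), (21, 28, c, 39, z, 40, 8), (21, 5, n, 39, z, 22, 38), (21, 5, n, 39, z, 32, 4), (21, 5, n, 39, z, 40, 8), (21, 5, v, 39, z, 22, 38), (21, 5, v, 39, z, 32, 4), (21, 5, v, 39, z, 40, 8), (23, 23, q, 33, s, 25, 23), (23, 23, q, 33, s, 33, 11), (23, 23, q, 33, s, 40, 40), (23, 23, q, 35, y, 25, 23), (23, 23, q, 35, y, 33, 11), (23, 23, q, 35, y, 40, 40), (23, 24, p, 33, s, 25, 23), (23, 24, p, 33, s, 33, 11), (23, 24, p, 33, s, 40, 40), (23, 24, p, 35, y, 25, 23), (23, 24, p, 35, y, 33, 11), (23, 24, p, 35, y, 40, 40)}
Projecting to A, G (23 duplicate(s) eliminated): {(21, 2), (21, 23), (21, 26), (21, 28), (21, 5), (23, 23), (23, 24)}
Selection G ≠ 2: {(21, 23), (21, 26), (21, 28), (21, 5), (23, 23), (23, 24)}

{(21, 23), (21, 26), (21, 28), (21, 5), (23, 23), (23, 24)}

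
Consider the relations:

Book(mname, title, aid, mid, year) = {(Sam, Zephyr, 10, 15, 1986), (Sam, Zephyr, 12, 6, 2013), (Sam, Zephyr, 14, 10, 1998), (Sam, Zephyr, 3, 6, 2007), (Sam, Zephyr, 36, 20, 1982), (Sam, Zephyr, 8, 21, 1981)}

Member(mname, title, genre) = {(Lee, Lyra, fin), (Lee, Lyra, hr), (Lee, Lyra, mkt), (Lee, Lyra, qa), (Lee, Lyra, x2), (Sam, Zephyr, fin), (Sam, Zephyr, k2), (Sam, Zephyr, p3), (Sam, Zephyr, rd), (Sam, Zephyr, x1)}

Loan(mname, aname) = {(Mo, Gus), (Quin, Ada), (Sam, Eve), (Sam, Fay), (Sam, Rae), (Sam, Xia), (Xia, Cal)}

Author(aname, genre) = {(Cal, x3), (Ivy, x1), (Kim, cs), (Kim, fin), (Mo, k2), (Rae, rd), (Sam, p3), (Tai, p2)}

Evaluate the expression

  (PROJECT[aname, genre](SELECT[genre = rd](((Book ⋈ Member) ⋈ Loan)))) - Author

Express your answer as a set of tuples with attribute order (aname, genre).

{(Eve, rd), (Fay, rd), (Xia, rd)}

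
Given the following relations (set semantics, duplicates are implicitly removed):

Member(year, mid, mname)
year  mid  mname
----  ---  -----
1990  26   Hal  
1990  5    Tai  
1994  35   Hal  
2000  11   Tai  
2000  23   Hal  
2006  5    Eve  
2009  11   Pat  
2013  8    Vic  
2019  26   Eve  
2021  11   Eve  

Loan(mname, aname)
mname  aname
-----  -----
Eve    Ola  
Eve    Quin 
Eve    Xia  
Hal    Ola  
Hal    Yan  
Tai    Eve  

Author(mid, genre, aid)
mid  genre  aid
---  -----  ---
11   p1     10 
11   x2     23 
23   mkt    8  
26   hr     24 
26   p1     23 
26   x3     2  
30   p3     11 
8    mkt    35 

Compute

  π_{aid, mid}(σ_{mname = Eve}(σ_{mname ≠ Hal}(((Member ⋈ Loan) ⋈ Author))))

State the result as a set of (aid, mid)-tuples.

{(10, 11), (2, 26), (23, 11), (23, 26), (24, 26)}

Member ⋈ Loan (natural join on mname): {(1990, 26, Hal, Ola), (1990, 26, Hal, Yan), (1990, 5, Tai, Eve), (1994, 35, Hal, Ola), (1994, 35, Hal, Yan), (2000, 11, Tai, Eve), (2000, 23, Hal, Ola), (2000, 23, Hal, Yan), (2006, 5, Eve, Ola), (2006, 5, Eve, Quin), (2006, 5, Eve, Xia), (2019, 26, Eve, Ola), (2019, 26, Eve, Quin), (2019, 26, Eve, Xia), (2021, 11, Eve, Ola), (2021, 11, Eve, Quin), (2021, 11, Eve, Xia)}
(Member ⋈ Loan) ⋈ Author (natural join on mid): {(1990, 26, Hal, Ola, hr, 24), (1990, 26, Hal, Ola, p1, 23), (1990, 26, Hal, Ola, x3, 2), (1990, 26, Hal, Yan, hr, 24), (1990, 26, Hal, Yan, p1, 23), (1990, 26, Hal, Yan, x3, 2), (2000, 11, Tai, Eve, p1, 10), (2000, 11, Tai, Eve, x2, 23), (2000, 23, Hal, Ola, mkt, 8), (2000, 23, Hal, Yan, mkt, 8), (2019, 26, Eve, Ola, hr, 24), (2019, 26, Eve, Ola, p1, 23), (2019, 26, Eve, Ola, x3, 2), (2019, 26, Eve, Quin, hr, 24), (2019, 26, Eve, Quin, p1, 23), (2019, 26, Eve, Quin, x3, 2), (2019, 26, Eve, Xia, hr, 24), (2019, 26, Eve, Xia, p1, 23), (2019, 26, Eve, Xia, x3, 2), (2021, 11, Eve, Ola, p1, 10), (2021, 11, Eve, Ola, x2, 23), (2021, 11, Eve, Quin, p1, 10), (2021, 11, Eve, Quin, x2, 23), (2021, 11, Eve, Xia, p1, 10), (2021, 11, Eve, Xia, x2, 23)}
σ[mname ≠ Hal]: keep tuples satisfying mname ≠ Hal → {(2000, 11, Tai, Eve, p1, 10), (2000, 11, Tai, Eve, x2, 23), (2019, 26, Eve, Ola, hr, 24), (2019, 26, Eve, Ola, p1, 23), (2019, 26, Eve, Ola, x3, 2), (2019, 26, Eve, Quin, hr, 24), (2019, 26, Eve, Quin, p1, 23), (2019, 26, Eve, Quin, x3, 2), (2019, 26, Eve, Xia, hr, 24), (2019, 26, Eve, Xia, p1, 23), (2019, 26, Eve, Xia, x3, 2), (2021, 11, Eve, Ola, p1, 10), (2021, 11, Eve, Ola, x2, 23), (2021, 11, Eve, Quin, p1, 10), (2021, 11, Eve, Quin, x2, 23), (2021, 11, Eve, Xia, p1, 10), (2021, 11, Eve, Xia, x2, 23)}
σ[mname = Eve]: keep tuples satisfying mname = Eve → {(2019, 26, Eve, Ola, hr, 24), (2019, 26, Eve, Ola, p1, 23), (2019, 26, Eve, Ola, x3, 2), (2019, 26, Eve, Quin, hr, 24), (2019, 26, Eve, Quin, p1, 23), (2019, 26, Eve, Quin, x3, 2), (2019, 26, Eve, Xia, hr, 24), (2019, 26, Eve, Xia, p1, 23), (2019, 26, Eve, Xia, x3, 2), (2021, 11, Eve, Ola, p1, 10), (2021, 11, Eve, Ola, x2, 23), (2021, 11, Eve, Quin, p1, 10), (2021, 11, Eve, Quin, x2, 23), (2021, 11, Eve, Xia, p1, 10), (2021, 11, Eve, Xia, x2, 23)}
π[aid, mid]: project onto (aid, mid) (10 duplicate(s) eliminated) → {(10, 11), (2, 26), (23, 11), (23, 26), (24, 26)}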